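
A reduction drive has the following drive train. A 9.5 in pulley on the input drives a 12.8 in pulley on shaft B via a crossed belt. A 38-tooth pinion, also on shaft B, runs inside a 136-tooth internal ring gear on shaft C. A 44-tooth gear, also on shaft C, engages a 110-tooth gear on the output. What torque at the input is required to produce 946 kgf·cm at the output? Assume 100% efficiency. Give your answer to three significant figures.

78.5 kgf·cm

Overall ratio R = 1.3474 × 3.5789 × 2.5 = 12.055.
Input torque = output torque / R = 946 / 12.055 = 78.471 kgf·cm.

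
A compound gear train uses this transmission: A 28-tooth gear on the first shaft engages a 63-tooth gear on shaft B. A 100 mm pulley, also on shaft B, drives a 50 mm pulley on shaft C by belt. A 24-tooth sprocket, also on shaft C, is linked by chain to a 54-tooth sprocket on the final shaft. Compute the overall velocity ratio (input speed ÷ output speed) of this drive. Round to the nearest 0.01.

Each stage contributes driven/driver: gear mesh 63/28 = 2.25, belt 50/100 = 0.5, chain 54/24 = 2.25.
Overall: 2.25 × 0.5 × 2.25 = 2.5312.

2.53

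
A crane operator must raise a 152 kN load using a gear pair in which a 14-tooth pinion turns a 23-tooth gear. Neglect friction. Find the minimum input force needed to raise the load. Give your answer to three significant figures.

92.5 kN

Gear pair MA = 23/14 = 1.6429.
Effort = load / MA = 152 / 1.6429 = 92.522 kN.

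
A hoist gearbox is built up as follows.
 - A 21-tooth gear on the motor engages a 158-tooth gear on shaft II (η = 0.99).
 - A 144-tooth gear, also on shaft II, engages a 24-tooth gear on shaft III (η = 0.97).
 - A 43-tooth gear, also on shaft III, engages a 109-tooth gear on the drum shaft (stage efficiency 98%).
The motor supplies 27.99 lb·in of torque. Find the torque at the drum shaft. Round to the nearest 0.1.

83.7 lb·in

gear mesh 158/21 = 7.5238 → τ = 27.99·7.5238·0.99 = 208.49 lb·in
gear mesh 24/144 = 0.16667 → τ = 208.49·0.16667·0.97 = 33.705 lb·in
gear mesh 109/43 = 2.5349 → τ = 33.705·2.5349·0.98 = 83.73 lb·in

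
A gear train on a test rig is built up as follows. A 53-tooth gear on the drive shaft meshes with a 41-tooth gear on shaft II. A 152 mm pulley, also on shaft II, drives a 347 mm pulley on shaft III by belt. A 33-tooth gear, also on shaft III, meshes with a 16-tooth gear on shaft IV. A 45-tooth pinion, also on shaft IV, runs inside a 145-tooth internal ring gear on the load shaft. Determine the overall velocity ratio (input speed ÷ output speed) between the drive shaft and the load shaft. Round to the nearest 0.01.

2.76

Each stage contributes driven/driver: gear mesh 41/53 = 0.77358, belt 347/152 = 2.2829, gear mesh 16/33 = 0.48485, internal gear 145/45 = 3.2222.
Overall: 0.77358 × 2.2829 × 0.48485 × 3.2222 = 2.759.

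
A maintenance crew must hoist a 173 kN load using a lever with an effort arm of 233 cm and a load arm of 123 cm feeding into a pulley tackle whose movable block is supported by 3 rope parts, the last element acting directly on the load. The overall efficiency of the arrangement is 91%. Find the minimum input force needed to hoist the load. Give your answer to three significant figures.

33.5 kN

Lever MA = effort arm / load arm = 233/123 = 1.8943.
Block-and-tackle MA = number of supporting rope parts = 3.
Combined ideal MA = 1.8943 × 3 = 5.6829.
Actual MA = 5.6829 × 0.91 = 5.1715.
Effort = load / actual MA = 173 / 5.1715 = 33.453 kN.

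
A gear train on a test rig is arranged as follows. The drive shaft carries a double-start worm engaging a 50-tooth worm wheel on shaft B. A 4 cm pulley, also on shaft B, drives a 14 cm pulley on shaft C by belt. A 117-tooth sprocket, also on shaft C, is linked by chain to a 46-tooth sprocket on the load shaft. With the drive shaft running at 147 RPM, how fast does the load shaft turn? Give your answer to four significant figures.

Worm: ratio = 50/2 = 25, so shaft B turns at 147 / 25 = 5.88 RPM.
Belt: ratio = 14/4 = 3.5, so shaft C turns at 5.88 / 3.5 = 1.68 RPM.
Chain: ratio = 46/117 = 0.39316, so the load shaft turns at 1.68 / 0.39316 = 4.273 RPM.

4.273 RPM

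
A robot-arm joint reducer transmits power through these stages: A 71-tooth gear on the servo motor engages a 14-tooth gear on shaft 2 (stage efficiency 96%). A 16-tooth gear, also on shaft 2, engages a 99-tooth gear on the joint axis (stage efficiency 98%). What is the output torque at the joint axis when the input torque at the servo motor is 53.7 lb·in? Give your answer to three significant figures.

After the gear mesh (14/71): 53.7 × 0.19718 × 0.96 = 10.165 lb·in
After the gear mesh (99/16): 10.165 × 6.1875 × 0.98 = 61.639 lb·in

61.6 lb·in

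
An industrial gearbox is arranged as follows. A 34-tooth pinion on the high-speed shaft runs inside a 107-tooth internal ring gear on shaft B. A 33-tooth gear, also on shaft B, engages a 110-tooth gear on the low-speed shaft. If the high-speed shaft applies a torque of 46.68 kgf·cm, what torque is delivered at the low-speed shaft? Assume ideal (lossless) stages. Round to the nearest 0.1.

489.7 kgf·cm

internal gear 107/34 = 3.1471 → τ = 46.68·3.1471 = 146.9 kgf·cm
gear mesh 110/33 = 3.3333 → τ = 146.9·3.3333 = 489.68 kgf·cm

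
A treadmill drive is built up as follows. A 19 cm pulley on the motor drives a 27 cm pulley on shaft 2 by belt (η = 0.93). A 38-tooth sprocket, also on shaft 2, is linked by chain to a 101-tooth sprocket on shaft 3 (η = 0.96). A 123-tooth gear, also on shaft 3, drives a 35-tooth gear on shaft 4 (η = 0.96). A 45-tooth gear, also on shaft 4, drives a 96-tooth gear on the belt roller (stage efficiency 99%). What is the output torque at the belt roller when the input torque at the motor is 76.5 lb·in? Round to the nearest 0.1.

belt 27/19 = 1.4211 → τ = 76.5·1.4211·0.93 = 101.1 lb·in
chain 101/38 = 2.6579 → τ = 101.1·2.6579·0.96 = 257.97 lb·in
gear mesh 35/123 = 0.28455 → τ = 257.97·0.28455·0.96 = 70.469 lb·in
gear mesh 96/45 = 2.1333 → τ = 70.469·2.1333·0.99 = 148.83 lb·in

148.8 lb·in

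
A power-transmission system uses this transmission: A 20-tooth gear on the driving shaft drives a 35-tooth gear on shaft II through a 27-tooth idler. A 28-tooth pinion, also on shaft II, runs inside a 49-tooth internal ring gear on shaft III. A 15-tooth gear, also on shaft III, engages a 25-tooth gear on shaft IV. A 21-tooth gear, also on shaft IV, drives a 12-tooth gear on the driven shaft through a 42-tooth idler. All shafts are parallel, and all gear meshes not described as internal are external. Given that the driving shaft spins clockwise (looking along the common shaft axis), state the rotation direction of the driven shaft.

anticlockwise

the driving shaft → shaft II: driver → idler → driven is 2 external meshes, 2 reversals → CW.
shaft II → shaft III: internal mesh, same direction → CW.
shaft III → shaft IV: external mesh, 1 reversal → CCW.
shaft IV → the driven shaft: driver → idler → driven is 2 external meshes, 2 reversals → CCW.
5 reversals in total — an odd number — so the driven shaft turns opposite to the driving shaft.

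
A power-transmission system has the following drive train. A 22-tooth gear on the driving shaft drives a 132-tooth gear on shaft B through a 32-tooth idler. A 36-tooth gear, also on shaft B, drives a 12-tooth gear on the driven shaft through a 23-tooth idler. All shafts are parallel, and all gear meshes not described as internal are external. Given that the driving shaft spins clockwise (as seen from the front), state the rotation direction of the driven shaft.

clockwise

the driving shaft → shaft B: driver → idler → driven is 2 external meshes, 2 reversals → CW.
shaft B → the driven shaft: driver → idler → driven is 2 external meshes, 2 reversals → CW.
4 reversals in total — an even number — so the driven shaft turns the same way as the driving shaft.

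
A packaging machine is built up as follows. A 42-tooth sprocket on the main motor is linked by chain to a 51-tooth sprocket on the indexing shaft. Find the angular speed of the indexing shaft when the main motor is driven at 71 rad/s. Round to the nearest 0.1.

58.5 rad/s

Chain: ratio = 51/42 = 1.2143, so the indexing shaft turns at 71 / 1.2143 = 58.471 rad/s.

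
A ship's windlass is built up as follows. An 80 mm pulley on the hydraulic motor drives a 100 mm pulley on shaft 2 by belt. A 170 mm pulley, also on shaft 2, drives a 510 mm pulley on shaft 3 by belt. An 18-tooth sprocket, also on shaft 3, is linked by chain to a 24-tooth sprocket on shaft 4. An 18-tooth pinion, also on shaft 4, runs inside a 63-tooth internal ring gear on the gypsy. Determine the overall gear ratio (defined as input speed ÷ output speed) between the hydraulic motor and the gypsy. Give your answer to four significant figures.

Each stage contributes driven/driver: belt 100/80 = 1.25, belt 510/170 = 3, chain 24/18 = 1.3333, internal gear 63/18 = 3.5.
Overall: 1.25 × 3 × 1.3333 × 3.5 = 17.5.

17.50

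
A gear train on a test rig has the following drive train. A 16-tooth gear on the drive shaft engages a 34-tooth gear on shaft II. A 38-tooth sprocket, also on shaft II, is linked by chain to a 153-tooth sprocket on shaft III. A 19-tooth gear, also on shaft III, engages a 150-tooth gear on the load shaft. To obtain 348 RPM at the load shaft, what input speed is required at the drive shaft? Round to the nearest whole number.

23506 RPM

Overall ratio R = 2.125 × 4.0263 × 7.8947 = 67.547.
Required input speed = output speed × R = 348 × 67.547 = 23506 RPM.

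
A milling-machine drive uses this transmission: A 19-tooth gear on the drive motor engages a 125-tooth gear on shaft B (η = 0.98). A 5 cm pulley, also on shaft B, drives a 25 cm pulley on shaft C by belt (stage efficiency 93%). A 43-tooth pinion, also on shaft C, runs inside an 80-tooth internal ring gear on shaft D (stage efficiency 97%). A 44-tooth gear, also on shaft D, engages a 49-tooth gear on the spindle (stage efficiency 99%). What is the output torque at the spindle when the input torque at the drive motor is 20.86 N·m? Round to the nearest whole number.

Gear mesh: ratio = 125/19 = 6.5789; torque at shaft B = 20.86 × 6.5789 × 0.98 = 134.49 N·m.
Belt: ratio = 25/5 = 5; torque at shaft C = 134.49 × 5 × 0.93 = 625.39 N·m.
Internal gear: ratio = 80/43 = 1.8605; torque at shaft D = 625.39 × 1.8605 × 0.97 = 1128.6 N·m.
Gear mesh: ratio = 49/44 = 1.1136; torque at the spindle = 1128.6 × 1.1136 × 0.99 = 1244.3 N·m.

1244 N·m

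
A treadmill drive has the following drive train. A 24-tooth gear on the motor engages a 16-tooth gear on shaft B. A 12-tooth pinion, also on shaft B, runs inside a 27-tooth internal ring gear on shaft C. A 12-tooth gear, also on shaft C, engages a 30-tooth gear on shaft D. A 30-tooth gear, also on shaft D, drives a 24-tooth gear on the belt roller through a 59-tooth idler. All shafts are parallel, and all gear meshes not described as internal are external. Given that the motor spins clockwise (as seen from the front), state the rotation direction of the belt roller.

the motor → shaft B: external mesh, 1 reversal → CCW.
shaft B → shaft C: internal mesh, same direction → CCW.
shaft C → shaft D: external mesh, 1 reversal → CW.
shaft D → the belt roller: driver → idler → driven is 2 external meshes, 2 reversals → CW.
4 reversals in total — an even number — so the belt roller turns the same way as the motor.

clockwise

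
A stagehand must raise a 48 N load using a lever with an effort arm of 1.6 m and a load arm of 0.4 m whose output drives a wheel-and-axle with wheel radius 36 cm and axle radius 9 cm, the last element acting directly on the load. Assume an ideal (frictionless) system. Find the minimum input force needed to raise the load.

3 N

Lever MA = effort arm / load arm = 1.6/0.4 = 4.
Wheel-and-axle MA = R/r = 36/9 = 4.
Combined ideal MA = 4 × 4 = 16.
Effort = load / MA = 48 / 16 = 3 N.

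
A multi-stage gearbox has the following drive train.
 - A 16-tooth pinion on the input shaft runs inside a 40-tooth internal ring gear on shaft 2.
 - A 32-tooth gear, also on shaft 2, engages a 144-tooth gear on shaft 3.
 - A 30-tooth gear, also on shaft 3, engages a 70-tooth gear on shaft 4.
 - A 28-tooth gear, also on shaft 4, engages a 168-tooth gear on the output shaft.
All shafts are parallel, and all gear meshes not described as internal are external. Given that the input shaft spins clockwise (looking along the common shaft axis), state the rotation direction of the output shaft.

the input shaft → shaft 2: internal mesh, same direction → CW.
shaft 2 → shaft 3: external mesh, 1 reversal → CCW.
shaft 3 → shaft 4: external mesh, 1 reversal → CW.
shaft 4 → the output shaft: external mesh, 1 reversal → CCW.
3 reversals in total — an odd number — so the output shaft turns opposite to the input shaft.

anticlockwise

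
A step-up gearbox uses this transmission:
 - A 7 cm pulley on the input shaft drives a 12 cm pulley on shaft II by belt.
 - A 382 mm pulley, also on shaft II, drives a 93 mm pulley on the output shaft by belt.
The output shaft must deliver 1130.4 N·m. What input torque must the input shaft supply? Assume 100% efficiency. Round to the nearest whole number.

2709 N·m

Overall ratio R = 1.7143 × 0.24346 = 0.41735.
Input torque = output torque / R = 1130.4 / 0.41735 = 2708.5 N·m.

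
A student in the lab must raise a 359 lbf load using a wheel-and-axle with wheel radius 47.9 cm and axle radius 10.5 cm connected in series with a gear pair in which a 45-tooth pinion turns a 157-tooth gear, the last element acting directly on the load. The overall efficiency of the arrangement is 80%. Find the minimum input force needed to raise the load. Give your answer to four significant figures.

Wheel-and-axle MA = R/r = 47.9/10.5 = 4.5619.
Gear pair MA = 157/45 = 3.4889.
Combined ideal MA = 4.5619 × 3.4889 = 15.916.
Actual MA = 15.916 × 0.80 = 12.733.
Effort = load / actual MA = 359 / 12.733 = 28.195 lbf.

28.19 lbf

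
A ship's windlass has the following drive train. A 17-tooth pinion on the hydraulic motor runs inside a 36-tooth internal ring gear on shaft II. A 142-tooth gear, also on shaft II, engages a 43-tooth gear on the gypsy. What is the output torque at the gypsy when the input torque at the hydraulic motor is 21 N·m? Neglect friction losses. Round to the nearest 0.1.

13.5 N·m

After the internal gear (36/17): 21 × 2.1176 = 44.471 N·m
After the gear mesh (43/142): 44.471 × 0.30282 = 13.466 N·m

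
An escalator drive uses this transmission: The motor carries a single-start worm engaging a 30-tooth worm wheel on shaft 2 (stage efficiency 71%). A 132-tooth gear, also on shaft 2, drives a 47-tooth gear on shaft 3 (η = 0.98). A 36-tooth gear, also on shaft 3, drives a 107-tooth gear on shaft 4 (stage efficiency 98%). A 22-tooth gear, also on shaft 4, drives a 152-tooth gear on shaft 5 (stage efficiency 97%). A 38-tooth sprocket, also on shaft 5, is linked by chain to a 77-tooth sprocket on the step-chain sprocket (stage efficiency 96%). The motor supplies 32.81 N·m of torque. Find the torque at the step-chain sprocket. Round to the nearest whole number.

9260 N·m

worm 30/1 = 30 → τ = 32.81·30·0.71 = 698.85 N·m
gear mesh 47/132 = 0.35606 → τ = 698.85·0.35606·0.98 = 243.86 N·m
gear mesh 107/36 = 2.9722 → τ = 243.86·2.9722·0.98 = 710.3 N·m
gear mesh 152/22 = 6.9091 → τ = 710.3·6.9091·0.97 = 4760.3 N·m
chain 77/38 = 2.0263 → τ = 4760.3·2.0263·0.96 = 9260.1 N·m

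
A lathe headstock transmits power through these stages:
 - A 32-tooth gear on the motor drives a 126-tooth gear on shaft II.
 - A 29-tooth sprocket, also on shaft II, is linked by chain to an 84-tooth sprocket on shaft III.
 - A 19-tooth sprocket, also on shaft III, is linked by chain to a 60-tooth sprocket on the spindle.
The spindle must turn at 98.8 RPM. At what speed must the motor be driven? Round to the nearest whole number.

3558 RPM

Overall ratio R = 3.9375 × 2.8966 × 3.1579 = 36.016.
Required input speed = output speed × R = 98.8 × 36.016 = 3558.4 RPM.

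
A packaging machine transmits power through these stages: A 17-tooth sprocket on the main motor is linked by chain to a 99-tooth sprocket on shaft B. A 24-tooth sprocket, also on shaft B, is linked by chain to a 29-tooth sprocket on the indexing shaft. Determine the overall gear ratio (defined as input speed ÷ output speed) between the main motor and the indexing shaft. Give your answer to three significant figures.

Each stage contributes driven/driver: chain 99/17 = 5.8235, chain 29/24 = 1.2083.
Overall: 5.8235 × 1.2083 = 7.0368.

7.04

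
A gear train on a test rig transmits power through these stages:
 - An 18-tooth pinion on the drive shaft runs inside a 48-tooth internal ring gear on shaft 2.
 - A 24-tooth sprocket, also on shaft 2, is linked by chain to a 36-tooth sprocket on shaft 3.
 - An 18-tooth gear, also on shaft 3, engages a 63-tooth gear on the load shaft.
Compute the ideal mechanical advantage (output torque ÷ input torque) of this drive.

Each stage contributes driven/driver: internal gear 48/18 = 2.6667, chain 36/24 = 1.5, gear mesh 63/18 = 3.5.
Overall: 2.6667 × 1.5 × 3.5 = 14.

14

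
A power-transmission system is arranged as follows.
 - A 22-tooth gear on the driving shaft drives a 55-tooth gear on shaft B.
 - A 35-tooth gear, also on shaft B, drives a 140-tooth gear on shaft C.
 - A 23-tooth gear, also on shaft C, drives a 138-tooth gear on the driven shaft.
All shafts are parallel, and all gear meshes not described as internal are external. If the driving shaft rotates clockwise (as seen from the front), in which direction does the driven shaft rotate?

counterclockwise

the driving shaft → shaft B: external mesh, 1 reversal → CCW.
shaft B → shaft C: external mesh, 1 reversal → CW.
shaft C → the driven shaft: external mesh, 1 reversal → CCW.
3 reversals in total — an odd number — so the driven shaft turns opposite to the driving shaft.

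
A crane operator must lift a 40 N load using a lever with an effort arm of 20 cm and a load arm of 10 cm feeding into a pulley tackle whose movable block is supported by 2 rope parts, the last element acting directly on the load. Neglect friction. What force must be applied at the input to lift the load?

Lever MA = effort arm / load arm = 20/10 = 2.
Block-and-tackle MA = number of supporting rope parts = 2.
Combined ideal MA = 2 × 2 = 4.
Effort = load / MA = 40 / 4 = 10 N.

10 N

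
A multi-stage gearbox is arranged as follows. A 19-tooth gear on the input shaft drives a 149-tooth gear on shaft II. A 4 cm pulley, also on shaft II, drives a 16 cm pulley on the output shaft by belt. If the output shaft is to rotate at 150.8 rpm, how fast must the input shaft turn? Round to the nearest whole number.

Overall ratio R = 7.8421 × 4 = 31.368.
Required input speed = output speed × R = 150.8 × 31.368 = 4730.4 rpm.

4730 rpm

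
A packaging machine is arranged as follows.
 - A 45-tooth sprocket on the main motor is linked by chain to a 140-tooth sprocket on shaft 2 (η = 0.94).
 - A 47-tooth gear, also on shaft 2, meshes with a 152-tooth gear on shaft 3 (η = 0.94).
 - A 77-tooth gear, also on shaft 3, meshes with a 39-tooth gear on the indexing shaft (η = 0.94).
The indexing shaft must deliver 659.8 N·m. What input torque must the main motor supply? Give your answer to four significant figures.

155.9 N·m

Overall ratio R = 3.1111 × 3.234 × 0.50649 = 5.0961; overall efficiency η = 0.94 × 0.94 × 0.94 = 0.8306.
Input torque = output torque / (R × η) = 659.8 / (5.0961 × 0.8306) = 155.88 N·m.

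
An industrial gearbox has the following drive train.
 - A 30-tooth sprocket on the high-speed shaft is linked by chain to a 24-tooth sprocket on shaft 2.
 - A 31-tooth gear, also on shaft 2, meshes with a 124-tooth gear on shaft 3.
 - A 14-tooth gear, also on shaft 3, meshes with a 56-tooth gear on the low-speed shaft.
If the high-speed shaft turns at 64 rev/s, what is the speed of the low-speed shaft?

5 rev/s

chain 24/30 = 0.8 → 64/0.8 = 80 rev/s
gear mesh 124/31 = 4 → 80/4 = 20 rev/s
gear mesh 56/14 = 4 → 20/4 = 5 rev/s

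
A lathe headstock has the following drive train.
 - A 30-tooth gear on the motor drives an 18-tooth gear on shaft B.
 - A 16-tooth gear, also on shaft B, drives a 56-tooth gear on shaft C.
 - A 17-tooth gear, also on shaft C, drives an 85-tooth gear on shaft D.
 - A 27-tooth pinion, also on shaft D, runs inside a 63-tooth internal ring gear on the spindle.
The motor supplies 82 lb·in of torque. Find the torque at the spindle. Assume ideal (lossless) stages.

Gear mesh: ratio = 18/30 = 0.6; torque at shaft B = 82 × 0.6 = 49.2 lb·in.
Gear mesh: ratio = 56/16 = 3.5; torque at shaft C = 49.2 × 3.5 = 172.2 lb·in.
Gear mesh: ratio = 85/17 = 5; torque at shaft D = 172.2 × 5 = 861 lb·in.
Internal gear: ratio = 63/27 = 2.3333; torque at the spindle = 861 × 2.3333 = 2009 lb·in.

2009 lb·in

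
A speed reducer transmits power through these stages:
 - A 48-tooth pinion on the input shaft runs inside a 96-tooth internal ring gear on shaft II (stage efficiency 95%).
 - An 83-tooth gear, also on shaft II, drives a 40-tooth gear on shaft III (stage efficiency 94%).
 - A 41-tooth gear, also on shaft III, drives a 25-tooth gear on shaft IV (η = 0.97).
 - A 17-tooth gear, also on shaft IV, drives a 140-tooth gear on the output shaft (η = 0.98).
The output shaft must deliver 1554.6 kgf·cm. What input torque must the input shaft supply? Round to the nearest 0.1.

378.4 kgf·cm

Overall ratio R = 2 × 0.48193 × 0.60976 × 8.2353 = 4.84; overall efficiency η = 0.95 × 0.94 × 0.97 × 0.98 = 0.8489.
Input torque = output torque / (R × η) = 1554.6 / (4.84 × 0.8489) = 378.37 kgf·cm.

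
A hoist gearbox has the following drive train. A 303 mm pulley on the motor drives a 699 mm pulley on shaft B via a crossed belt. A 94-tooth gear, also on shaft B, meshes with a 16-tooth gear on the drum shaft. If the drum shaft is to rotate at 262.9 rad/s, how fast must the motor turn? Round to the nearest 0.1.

Overall ratio R = 2.3069 × 0.17021 = 0.39267.
Required input speed = output speed × R = 262.9 × 0.39267 = 103.23 rad/s.

103.2 rad/s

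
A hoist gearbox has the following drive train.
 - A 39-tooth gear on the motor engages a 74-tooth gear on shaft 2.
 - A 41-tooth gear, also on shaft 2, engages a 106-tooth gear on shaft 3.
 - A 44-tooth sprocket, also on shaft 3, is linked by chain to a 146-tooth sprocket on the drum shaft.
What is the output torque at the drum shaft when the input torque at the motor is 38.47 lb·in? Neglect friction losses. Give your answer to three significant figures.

gear mesh 74/39 = 1.8974 → τ = 38.47·1.8974 = 72.994 lb·in
gear mesh 106/41 = 2.5854 → τ = 72.994·2.5854 = 188.72 lb·in
chain 146/44 = 3.3182 → τ = 188.72·3.3182 = 626.2 lb·in

626 lb·in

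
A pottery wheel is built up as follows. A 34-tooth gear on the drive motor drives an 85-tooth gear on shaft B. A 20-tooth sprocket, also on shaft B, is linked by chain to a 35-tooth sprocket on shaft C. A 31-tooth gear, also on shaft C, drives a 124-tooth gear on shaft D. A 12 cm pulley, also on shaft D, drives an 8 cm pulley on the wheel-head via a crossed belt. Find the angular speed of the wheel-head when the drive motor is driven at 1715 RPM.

Gear mesh: ratio = 85/34 = 2.5, so shaft B turns at 1715 / 2.5 = 686 RPM.
Chain: ratio = 35/20 = 1.75, so shaft C turns at 686 / 1.75 = 392 RPM.
Gear mesh: ratio = 124/31 = 4, so shaft D turns at 392 / 4 = 98 RPM.
Belt: ratio = 8/12 = 0.66667, so the wheel-head turns at 98 / 0.66667 = 147 RPM.

147 RPM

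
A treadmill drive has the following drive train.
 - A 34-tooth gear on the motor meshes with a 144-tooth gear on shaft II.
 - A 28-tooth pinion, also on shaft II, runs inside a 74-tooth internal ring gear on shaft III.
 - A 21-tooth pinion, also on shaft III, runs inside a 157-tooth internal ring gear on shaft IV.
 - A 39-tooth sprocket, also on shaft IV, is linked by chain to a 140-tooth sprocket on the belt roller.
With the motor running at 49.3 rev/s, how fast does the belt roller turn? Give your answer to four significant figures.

the motor → shaft II (gear mesh, 144/34): 49.3 ÷ 4.2353 = 11.64 rev/s
shaft II → shaft III (internal gear, 74/28): 11.64 ÷ 2.6429 = 4.4044 rev/s
shaft III → shaft IV (internal gear, 157/21): 4.4044 ÷ 7.4762 = 0.58913 rev/s
shaft IV → the belt roller (chain, 140/39): 0.58913 ÷ 3.5897 = 0.16411 rev/s

0.1641 rev/s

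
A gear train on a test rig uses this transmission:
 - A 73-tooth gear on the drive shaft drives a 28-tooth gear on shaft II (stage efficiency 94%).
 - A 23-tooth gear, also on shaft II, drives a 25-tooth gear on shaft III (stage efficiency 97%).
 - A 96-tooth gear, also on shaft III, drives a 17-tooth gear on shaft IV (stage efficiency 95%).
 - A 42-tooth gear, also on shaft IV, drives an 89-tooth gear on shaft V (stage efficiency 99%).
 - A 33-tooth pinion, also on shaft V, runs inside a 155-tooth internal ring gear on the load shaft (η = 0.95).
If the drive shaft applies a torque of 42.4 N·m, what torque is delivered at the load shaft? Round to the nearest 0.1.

gear mesh 28/73 = 0.38356 → τ = 42.4·0.38356·0.94 = 15.287 N·m
gear mesh 25/23 = 1.087 → τ = 15.287·1.087·0.97 = 16.118 N·m
gear mesh 17/96 = 0.17708 → τ = 16.118·0.17708·0.95 = 2.7115 N·m
gear mesh 89/42 = 2.119 → τ = 2.7115·2.119·0.99 = 5.6884 N·m
internal gear 155/33 = 4.697 → τ = 5.6884·4.697·0.95 = 25.382 N·m

25.4 N·m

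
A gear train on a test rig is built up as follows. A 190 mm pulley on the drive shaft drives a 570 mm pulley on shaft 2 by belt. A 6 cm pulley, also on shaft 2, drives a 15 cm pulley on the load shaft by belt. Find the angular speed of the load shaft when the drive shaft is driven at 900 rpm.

belt 570/190 = 3 → 900/3 = 300 rpm
belt 15/6 = 2.5 → 300/2.5 = 120 rpm

120 rpm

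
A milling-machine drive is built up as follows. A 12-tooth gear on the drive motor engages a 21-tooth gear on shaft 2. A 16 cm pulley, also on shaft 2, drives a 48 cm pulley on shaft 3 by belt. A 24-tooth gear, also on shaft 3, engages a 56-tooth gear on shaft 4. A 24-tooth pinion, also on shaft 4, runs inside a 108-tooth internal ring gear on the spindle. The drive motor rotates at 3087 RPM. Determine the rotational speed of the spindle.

the drive motor → shaft 2 (gear mesh, 21/12): 3087 ÷ 1.75 = 1764 RPM
shaft 2 → shaft 3 (belt, 48/16): 1764 ÷ 3 = 588 RPM
shaft 3 → shaft 4 (gear mesh, 56/24): 588 ÷ 2.3333 = 252 RPM
shaft 4 → the spindle (internal gear, 108/24): 252 ÷ 4.5 = 56 RPM

56 RPM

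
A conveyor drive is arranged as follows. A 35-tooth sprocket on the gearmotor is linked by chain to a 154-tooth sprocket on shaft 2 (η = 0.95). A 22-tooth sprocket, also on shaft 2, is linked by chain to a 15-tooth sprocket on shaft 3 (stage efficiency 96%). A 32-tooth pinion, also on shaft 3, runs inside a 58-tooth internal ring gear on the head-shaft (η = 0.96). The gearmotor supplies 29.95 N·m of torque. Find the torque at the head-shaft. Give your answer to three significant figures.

After the chain (154/35): 29.95 × 4.4 × 0.95 = 125.19 N·m
After the chain (15/22): 125.19 × 0.68182 × 0.96 = 81.943 N·m
After the internal gear (58/32): 81.943 × 1.8125 × 0.96 = 142.58 N·m

143 N·m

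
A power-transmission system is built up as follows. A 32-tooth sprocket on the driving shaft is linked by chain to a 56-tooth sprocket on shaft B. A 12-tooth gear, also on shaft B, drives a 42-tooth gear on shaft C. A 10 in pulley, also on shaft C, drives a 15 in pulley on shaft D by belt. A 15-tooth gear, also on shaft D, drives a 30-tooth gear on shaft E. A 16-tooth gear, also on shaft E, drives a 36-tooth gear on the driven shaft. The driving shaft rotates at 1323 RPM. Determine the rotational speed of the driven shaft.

chain 56/32 = 1.75 → 1323/1.75 = 756 RPM
gear mesh 42/12 = 3.5 → 756/3.5 = 216 RPM
belt 15/10 = 1.5 → 216/1.5 = 144 RPM
gear mesh 30/15 = 2 → 144/2 = 72 RPM
gear mesh 36/16 = 2.25 → 72/2.25 = 32 RPM

32 RPM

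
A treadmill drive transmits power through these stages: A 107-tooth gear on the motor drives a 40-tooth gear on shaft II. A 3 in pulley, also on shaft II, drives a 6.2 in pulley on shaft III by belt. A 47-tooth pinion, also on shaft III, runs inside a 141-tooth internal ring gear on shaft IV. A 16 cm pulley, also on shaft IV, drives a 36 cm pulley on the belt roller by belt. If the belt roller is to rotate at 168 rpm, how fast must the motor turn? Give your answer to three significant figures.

876 rpm

Overall ratio R = 0.37383 × 2.0667 × 3 × 2.25 = 5.215.
Required input speed = output speed × R = 168 × 5.215 = 876.11 rpm.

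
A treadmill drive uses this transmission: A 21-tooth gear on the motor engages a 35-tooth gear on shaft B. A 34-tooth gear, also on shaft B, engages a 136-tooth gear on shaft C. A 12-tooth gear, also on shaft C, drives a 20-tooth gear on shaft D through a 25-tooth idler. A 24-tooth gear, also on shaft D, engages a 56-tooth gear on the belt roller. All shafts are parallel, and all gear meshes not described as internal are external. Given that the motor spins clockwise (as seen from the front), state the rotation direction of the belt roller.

anticlockwise

the motor → shaft B: external mesh, 1 reversal → CCW.
shaft B → shaft C: external mesh, 1 reversal → CW.
shaft C → shaft D: driver → idler → driven is 2 external meshes, 2 reversals → CW.
shaft D → the belt roller: external mesh, 1 reversal → CCW.
5 reversals in total — an odd number — so the belt roller turns opposite to the motor.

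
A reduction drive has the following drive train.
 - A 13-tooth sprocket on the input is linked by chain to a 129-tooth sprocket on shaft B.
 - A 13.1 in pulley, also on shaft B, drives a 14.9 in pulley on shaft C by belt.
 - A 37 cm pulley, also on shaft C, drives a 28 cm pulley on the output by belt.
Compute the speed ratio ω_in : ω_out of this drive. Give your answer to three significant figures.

8.54

Each stage contributes driven/driver: chain 129/13 = 9.9231, belt 14.9/13.1 = 1.1374, belt 28/37 = 0.75676.
Overall: 9.9231 × 1.1374 × 0.75676 = 8.5412.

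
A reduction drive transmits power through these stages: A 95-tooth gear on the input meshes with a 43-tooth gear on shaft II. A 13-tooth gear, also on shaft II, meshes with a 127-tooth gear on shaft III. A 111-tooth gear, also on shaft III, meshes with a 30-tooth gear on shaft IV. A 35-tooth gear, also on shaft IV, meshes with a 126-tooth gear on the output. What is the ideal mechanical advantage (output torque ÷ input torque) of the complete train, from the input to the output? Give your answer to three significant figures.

Each stage contributes driven/driver: gear mesh 43/95 = 0.45263, gear mesh 127/13 = 9.7692, gear mesh 30/111 = 0.27027, gear mesh 126/35 = 3.6.
Overall: 0.45263 × 9.7692 × 0.27027 × 3.6 = 4.3024.

4.30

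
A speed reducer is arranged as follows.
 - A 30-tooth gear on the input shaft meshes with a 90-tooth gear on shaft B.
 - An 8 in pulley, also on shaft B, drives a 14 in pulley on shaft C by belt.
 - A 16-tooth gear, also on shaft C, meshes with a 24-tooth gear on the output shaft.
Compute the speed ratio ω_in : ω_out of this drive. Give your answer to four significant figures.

Each stage contributes driven/driver: gear mesh 90/30 = 3, belt 14/8 = 1.75, gear mesh 24/16 = 1.5.
Overall: 3 × 1.75 × 1.5 = 7.875.

7.875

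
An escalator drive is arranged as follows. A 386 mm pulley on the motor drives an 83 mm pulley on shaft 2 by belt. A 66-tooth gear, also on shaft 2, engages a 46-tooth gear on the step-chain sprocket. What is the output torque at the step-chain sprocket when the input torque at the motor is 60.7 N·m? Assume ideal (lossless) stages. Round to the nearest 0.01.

belt 83/386 = 0.21503 → τ = 60.7·0.21503 = 13.052 N·m
gear mesh 46/66 = 0.69697 → τ = 13.052·0.69697 = 9.0969 N·m

9.10 N·m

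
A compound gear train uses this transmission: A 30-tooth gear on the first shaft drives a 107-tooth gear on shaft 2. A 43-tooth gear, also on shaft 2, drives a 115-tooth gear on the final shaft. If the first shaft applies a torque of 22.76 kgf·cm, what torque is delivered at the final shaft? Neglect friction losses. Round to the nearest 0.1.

gear mesh 107/30 = 3.5667 → τ = 22.76·3.5667 = 81.177 kgf·cm
gear mesh 115/43 = 2.6744 → τ = 81.177·2.6744 = 217.1 kgf·cm

217.1 kgf·cm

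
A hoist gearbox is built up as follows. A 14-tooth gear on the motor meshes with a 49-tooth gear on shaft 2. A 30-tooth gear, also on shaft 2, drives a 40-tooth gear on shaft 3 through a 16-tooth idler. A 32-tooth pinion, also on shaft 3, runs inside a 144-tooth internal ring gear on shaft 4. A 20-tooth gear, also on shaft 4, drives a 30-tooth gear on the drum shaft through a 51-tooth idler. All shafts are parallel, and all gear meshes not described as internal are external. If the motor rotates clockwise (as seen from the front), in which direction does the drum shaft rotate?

the motor → shaft 2: external mesh, 1 reversal → CCW.
shaft 2 → shaft 3: driver → idler → driven is 2 external meshes, 2 reversals → CCW.
shaft 3 → shaft 4: internal mesh, same direction → CCW.
shaft 4 → the drum shaft: driver → idler → driven is 2 external meshes, 2 reversals → CCW.
5 reversals in total — an odd number — so the drum shaft turns opposite to the motor.

counterclockwise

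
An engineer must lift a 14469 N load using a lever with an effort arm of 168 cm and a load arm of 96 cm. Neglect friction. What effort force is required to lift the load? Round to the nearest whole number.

8268 N

Lever MA = effort arm / load arm = 168/96 = 1.75.
Effort = load / MA = 14469 / 1.75 = 8268 N.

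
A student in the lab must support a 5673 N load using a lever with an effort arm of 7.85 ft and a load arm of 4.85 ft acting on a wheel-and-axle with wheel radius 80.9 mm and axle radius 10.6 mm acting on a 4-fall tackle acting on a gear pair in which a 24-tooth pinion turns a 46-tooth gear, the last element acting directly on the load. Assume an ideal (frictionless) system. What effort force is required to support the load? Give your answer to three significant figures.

Lever MA = effort arm / load arm = 7.85/4.85 = 1.6186.
Wheel-and-axle MA = R/r = 80.9/10.6 = 7.6321.
Block-and-tackle MA = number of supporting rope parts = 4.
Gear pair MA = 46/24 = 1.9167.
Combined ideal MA = 1.6186 × 7.6321 × 4 × 1.9167 = 94.706.
Effort = load / MA = 5673 / 94.706 = 59.901 N.

59.9 N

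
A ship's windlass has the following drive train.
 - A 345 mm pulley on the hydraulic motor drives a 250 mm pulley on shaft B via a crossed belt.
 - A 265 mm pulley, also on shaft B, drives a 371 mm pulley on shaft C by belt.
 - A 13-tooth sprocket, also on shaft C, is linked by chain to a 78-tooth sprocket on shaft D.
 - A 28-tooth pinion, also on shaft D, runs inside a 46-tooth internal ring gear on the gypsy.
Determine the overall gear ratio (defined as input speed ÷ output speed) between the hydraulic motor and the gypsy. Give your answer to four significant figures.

Each stage contributes driven/driver: belt 250/345 = 0.72464, belt 371/265 = 1.4, chain 78/13 = 6, internal gear 46/28 = 1.6429.
Overall: 0.72464 × 1.4 × 6 × 1.6429 = 10.

10.00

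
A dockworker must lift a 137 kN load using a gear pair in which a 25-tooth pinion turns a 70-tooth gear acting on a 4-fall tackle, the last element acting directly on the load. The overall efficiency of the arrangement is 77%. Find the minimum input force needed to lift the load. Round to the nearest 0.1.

Gear pair MA = 70/25 = 2.8.
Block-and-tackle MA = number of supporting rope parts = 4.
Combined ideal MA = 2.8 × 4 = 11.2.
Actual MA = 11.2 × 0.77 = 8.624.
Effort = load / actual MA = 137 / 8.624 = 15.886 kN.

15.9 kN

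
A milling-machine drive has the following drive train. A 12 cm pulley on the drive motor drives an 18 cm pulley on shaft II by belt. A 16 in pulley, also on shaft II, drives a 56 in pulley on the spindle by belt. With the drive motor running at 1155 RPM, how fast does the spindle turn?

the drive motor → shaft II (belt, 18/12): 1155 ÷ 1.5 = 770 RPM
shaft II → the spindle (belt, 56/16): 770 ÷ 3.5 = 220 RPM

220 RPM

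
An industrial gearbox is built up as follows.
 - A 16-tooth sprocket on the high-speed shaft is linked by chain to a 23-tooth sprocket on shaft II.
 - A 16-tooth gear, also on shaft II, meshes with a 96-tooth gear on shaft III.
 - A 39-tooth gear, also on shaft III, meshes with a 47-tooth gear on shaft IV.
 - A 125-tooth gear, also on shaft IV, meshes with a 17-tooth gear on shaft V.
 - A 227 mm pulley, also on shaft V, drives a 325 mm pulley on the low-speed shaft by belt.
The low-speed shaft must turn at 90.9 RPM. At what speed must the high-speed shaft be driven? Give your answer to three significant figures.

Overall ratio R = 1.4375 × 6 × 1.2051 × 0.136 × 1.4317 = 2.0239.
Required input speed = output speed × R = 90.9 × 2.0239 = 183.97 RPM.

184 RPM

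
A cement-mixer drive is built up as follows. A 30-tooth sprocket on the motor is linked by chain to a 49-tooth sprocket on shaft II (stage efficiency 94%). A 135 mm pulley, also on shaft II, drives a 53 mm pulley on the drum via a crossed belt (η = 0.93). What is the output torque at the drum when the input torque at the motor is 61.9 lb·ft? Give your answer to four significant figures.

After the chain (49/30): 61.9 × 1.6333 × 0.94 = 95.037 lb·ft
After the belt (53/135): 95.037 × 0.39259 × 0.93 = 34.699 lb·ft

34.70 lb·ft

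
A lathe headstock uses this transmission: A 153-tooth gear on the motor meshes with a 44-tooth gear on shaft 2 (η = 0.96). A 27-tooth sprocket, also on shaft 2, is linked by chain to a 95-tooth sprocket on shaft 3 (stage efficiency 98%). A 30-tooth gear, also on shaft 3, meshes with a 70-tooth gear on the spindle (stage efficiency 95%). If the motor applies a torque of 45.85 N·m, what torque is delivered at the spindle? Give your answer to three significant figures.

96.8 N·m

gear mesh 44/153 = 0.28758 → τ = 45.85·0.28758·0.96 = 12.658 N·m
chain 95/27 = 3.5185 → τ = 12.658·3.5185·0.98 = 43.647 N·m
gear mesh 70/30 = 2.3333 → τ = 43.647·2.3333·0.95 = 96.752 N·m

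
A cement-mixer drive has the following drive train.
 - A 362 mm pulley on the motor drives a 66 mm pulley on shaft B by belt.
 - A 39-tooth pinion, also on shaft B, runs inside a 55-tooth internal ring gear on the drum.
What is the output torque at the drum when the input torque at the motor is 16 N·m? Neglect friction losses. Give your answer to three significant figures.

After the belt (66/362): 16 × 0.18232 = 2.9171 N·m
After the internal gear (55/39): 2.9171 × 1.4103 = 4.1139 N·m

4.11 N·m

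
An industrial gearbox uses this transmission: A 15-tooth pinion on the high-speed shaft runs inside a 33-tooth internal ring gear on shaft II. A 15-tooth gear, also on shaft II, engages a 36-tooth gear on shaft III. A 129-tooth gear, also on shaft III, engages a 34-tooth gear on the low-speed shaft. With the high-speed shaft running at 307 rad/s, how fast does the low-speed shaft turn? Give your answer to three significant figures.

the high-speed shaft → shaft II (internal gear, 33/15): 307 ÷ 2.2 = 139.55 rad/s
shaft II → shaft III (gear mesh, 36/15): 139.55 ÷ 2.4 = 58.144 rad/s
shaft III → the low-speed shaft (gear mesh, 34/129): 58.144 ÷ 0.26357 = 220.6 rad/s

221 rad/s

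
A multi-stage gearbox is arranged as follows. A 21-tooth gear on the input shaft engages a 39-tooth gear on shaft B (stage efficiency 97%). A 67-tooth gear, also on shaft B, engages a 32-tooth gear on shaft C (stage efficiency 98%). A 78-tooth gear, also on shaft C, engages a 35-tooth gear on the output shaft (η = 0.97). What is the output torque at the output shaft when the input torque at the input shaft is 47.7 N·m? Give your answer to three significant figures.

gear mesh 39/21 = 1.8571 → τ = 47.7·1.8571·0.97 = 85.928 N·m
gear mesh 32/67 = 0.47761 → τ = 85.928·0.47761·0.98 = 40.22 N·m
gear mesh 35/78 = 0.44872 → τ = 40.22·0.44872·0.97 = 17.506 N·m

17.5 N·m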